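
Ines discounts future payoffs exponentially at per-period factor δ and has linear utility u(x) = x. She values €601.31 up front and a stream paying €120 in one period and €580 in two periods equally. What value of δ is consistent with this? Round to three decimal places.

δ ≈ 0.920

Present value of the stream is 120·δ + 580·δ². Indifference gives 120δ + 580δ² = 601.31.
That is, 580δ² + 120δ − 601.31 = 0, a quadratic in δ.
The positive root is δ = [−120 + √(120² + 4·580·601.31)] / (2·580) = (−120 + 1187.198)/1160 ≈ 0.920.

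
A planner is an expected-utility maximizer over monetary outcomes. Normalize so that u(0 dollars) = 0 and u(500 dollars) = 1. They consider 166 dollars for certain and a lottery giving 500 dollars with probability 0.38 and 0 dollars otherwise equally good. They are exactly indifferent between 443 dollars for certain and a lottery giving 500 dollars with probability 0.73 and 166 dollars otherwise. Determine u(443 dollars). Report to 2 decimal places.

0.83

The first gamble pins u(166 dollars): it must equal 0.38·1 + 0.62·0 = 0.38.
The second indifference gives u(443 dollars) = 0.73·u(500 dollars) + 0.27·u(166 dollars) = 0.73·1.00 + 0.27·0.38 = 0.8326.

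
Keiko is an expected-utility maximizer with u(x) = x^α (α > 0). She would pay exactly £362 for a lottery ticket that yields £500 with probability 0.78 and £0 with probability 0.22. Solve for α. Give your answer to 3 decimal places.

The lottery's expected utility is 0.78·u(500) + 0.22·u(0) = 0.78·500^α (since u(0) = 0 for α > 0).
Setting u(362) equal to that: 362^α = 0.78·500^α ⇒ (362/500)^α = 0.78.
Take logs: α = ln 0.78 / ln(362/500) ≈ 0.76932.

α ≈ 0.769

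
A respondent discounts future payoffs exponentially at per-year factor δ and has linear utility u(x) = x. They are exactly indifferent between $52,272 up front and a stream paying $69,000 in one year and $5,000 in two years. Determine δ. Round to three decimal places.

δ ≈ 0.720

The stream is worth 69000δ + 5000δ² today, so 69000δ + 5000δ² = 52272.
Rearranged: 5000δ² + 69000δ − 52272 = 0.
δ = (−69000 + √(69000² + 4·5000·52272)) / (2·5000) = (−69000 + √5806440000.00) / 10000 ≈ 0.720.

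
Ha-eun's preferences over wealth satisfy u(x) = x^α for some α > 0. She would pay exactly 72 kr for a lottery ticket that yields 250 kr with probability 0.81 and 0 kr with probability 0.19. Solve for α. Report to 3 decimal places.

Since u(0) = 0, the lottery's EU is 0.81·250^α.
Setting u(72) equal to that: 72^α = 0.81·250^α ⇒ (72/250)^α = 0.81.
Taking logs: α·ln(72/250) = ln(0.81), so α = -0.210721 / -1.244795 ≈ 0.169.

α ≈ 0.169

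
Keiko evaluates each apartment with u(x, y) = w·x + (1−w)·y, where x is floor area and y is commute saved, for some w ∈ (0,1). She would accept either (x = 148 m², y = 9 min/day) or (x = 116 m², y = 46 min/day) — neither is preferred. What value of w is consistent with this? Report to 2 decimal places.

Indifference: w·148 + (1−w)·9 = w·116 + (1−w)·46.
Rearranging, 32·w − 37·(1−w) = 0.
Hence w = 37/(32+37) = 37/69 = 0.54.

w = 0.54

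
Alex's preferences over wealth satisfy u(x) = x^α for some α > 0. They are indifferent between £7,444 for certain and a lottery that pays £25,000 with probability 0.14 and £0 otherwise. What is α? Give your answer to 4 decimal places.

Since u(0) = 0, the lottery's EU is 0.14·25000^α.
Indifference: 7444^α = 0.14·25000^α, so (7444/25000)^α = 0.14.
Take logs: α = ln 0.14 / ln(7444/25000) ≈ 1.622918.

α ≈ 1.6229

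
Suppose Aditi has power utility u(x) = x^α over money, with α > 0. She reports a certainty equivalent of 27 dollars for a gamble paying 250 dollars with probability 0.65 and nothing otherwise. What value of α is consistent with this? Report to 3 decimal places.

α ≈ 0.194

The lottery's expected utility is 0.65·u(250) + 0.35·u(0) = 0.65·250^α (since u(0) = 0 for α > 0).
Indifference: 27^α = 0.65·250^α, so (27/250)^α = 0.65.
Take logs: α = ln 0.65 / ln(27/250) ≈ 0.19356.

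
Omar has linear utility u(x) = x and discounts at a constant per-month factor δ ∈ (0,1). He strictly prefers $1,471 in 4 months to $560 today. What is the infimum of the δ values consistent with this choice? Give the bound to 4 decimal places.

Under u(x) = x this choice says 560 < δ^4·1471.
Dividing by 1471: δ^4 > 0.38069. Both sides are positive, so the 4th root keeps the direction.
δ > 0.38069^(1/4) = 0.7855.

δ > 0.7855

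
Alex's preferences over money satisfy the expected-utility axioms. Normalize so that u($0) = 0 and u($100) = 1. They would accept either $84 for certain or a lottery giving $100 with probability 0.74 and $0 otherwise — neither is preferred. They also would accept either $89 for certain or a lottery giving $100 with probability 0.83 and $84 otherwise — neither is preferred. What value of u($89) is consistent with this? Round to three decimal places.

The first gamble pins u($84): it must equal 0.74·1 + 0.26·0 = 0.74.
The second indifference gives u($89) = 0.83·u($100) + 0.17·u($84) = 0.83·1.00 + 0.17·0.74 = 0.9558.

0.956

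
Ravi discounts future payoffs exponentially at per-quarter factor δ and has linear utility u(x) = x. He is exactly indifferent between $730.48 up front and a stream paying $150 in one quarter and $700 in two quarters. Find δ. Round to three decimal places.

Equating present values: 730.48 = 150δ + 700δ².
That is, 700δ² + 150δ − 730.48 = 0, a quadratic in δ.
δ = (−150 + √(150² + 4·700·730.48)) / (2·700) = (−150 + √2067844.00) / 1400 ≈ 0.920.

δ ≈ 0.920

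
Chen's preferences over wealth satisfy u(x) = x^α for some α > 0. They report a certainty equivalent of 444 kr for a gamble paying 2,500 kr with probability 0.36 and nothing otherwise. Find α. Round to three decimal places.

α ≈ 0.591

The lottery's expected utility is 0.36·u(2500) + 0.64·u(0) = 0.36·2500^α (since u(0) = 0 for α > 0).
Indifference: 444^α = 0.36·2500^α, so (444/2500)^α = 0.36.
α = ln(0.36) / ln(444/2500) = -1.021651/-1.728221 ≈ 0.591.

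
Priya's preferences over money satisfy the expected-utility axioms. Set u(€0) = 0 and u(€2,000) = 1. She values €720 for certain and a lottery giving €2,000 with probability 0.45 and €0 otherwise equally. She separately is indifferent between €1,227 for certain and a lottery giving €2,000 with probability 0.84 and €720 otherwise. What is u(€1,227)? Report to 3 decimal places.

0.912

From the first indifference, u(€720) = 0.45·u(€2,000) + 0.55·u(€0) = 0.45·1 + 0.55·0 = 0.45.
Then u(€1,227) = 0.84·u(€2,000) + 0.16·u(€720) = 0.84·1.00 + 0.16·0.45 = 0.9120.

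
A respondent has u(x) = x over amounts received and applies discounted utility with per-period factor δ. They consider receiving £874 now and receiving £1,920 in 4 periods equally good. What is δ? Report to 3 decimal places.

Equating discounted utilities: u(874) = δ^4·u(1920) ⇒ δ^4 = u(874)/u(1920).
With u(x) = x: δ^4 = 874/1920 = 0.45521.
Taking the 4th root: δ = 0.45521^(1/4) ≈ 0.821.

δ ≈ 0.821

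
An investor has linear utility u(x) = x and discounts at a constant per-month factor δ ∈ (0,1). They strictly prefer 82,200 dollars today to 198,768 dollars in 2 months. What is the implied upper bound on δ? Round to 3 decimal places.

The preference means 82200 > δ^2·198768.
Hence δ^2 < 82200/198768 = 0.41355, and x ↦ x^(1/2) is increasing on (0,∞).
δ < 0.41355^(1/2) = 0.643.

δ < 0.643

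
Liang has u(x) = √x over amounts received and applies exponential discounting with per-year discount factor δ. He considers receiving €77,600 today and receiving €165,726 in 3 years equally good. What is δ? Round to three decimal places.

δ ≈ 0.881

Equating discounted utilities: u(77600) = δ^3·u(165726) ⇒ δ^3 = u(77600)/u(165726).
Since u(x) = √x, δ^3 = √(77600/165726) = 0.68428.
Taking the cube root: δ = 0.68428^(1/3) ≈ 0.881.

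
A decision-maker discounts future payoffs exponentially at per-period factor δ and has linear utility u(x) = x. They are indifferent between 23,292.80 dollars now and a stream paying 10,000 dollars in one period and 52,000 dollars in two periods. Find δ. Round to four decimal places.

δ ≈ 0.5800

Equating present values: 23292.80 = 10000δ + 52000δ².
So 52000δ² + 10000δ − 23292.80 = 0.
δ = (−10000 + √(10000² + 4·52000·23292.80)) / (2·52000) = (−10000 + √4944902400.00) / 104000 ≈ 0.5800.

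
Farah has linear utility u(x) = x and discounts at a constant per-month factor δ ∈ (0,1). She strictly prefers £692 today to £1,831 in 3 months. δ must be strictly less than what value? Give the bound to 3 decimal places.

δ < 0.723

Under u(x) = x this choice says 692 > δ^3·1831.
Hence δ^3 < 692/1831 = 0.37794, and x ↦ x^(1/3) is increasing on (0,∞).
δ < (692/1831)^(1/3) ≈ 0.723.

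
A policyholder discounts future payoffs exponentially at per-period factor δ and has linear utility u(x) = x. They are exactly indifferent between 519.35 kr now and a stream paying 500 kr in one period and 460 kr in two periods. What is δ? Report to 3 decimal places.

The stream is worth 500δ + 460δ² today, so 500δ + 460δ² = 519.35.
Rearranged: 460δ² + 500δ − 519.35 = 0.
By the quadratic formula (taking the positive root), δ = (−500 + √1205604.00) / 920 ≈ 0.650.

δ ≈ 0.650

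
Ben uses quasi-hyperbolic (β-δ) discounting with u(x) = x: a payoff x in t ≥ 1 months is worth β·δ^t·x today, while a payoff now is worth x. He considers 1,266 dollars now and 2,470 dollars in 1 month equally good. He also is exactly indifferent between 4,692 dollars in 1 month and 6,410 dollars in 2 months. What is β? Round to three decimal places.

Both payoffs in the second observation are in the future, so β drops out: δ^1·4692 = δ^2·6410 ⇒ δ = 4692/6410 = 0.73198.
Substituting δ into 1266 = β·δ·2470: β = 1266/(1807.994) ≈ 0.700.

β ≈ 0.700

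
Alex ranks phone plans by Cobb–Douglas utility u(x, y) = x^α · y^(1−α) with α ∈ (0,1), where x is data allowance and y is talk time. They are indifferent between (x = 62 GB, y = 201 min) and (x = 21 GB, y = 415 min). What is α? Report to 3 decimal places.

Set the two utilities equal: 62^α·201^(1−α) = 21^α·415^(1−α).
Taking logs: α·ln 62 + (1−α)·ln 201 = α·ln 21 + (1−α)·ln 415, i.e. α·1.082612 = (1−α)·0.724974.
With A = 1.082612 and B = 0.724974: α·A = (1−α)·B, so α = B/(A+B) = 0.724974/1.807586 ≈ 0.401.

α ≈ 0.401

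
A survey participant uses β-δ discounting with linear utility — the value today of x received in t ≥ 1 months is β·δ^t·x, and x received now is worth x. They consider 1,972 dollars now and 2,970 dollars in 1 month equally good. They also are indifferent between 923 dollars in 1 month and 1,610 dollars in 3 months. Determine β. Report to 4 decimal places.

Both payoffs in the second observation are in the future, so β drops out: δ^1·923 = δ^3·1610 ⇒ δ^2 = 923/1610 = 0.57329, so δ = 0.75716.
The first indifference: 1972 = β·δ·2970, so β = 1972/(δ·2970) = 1972/(0.75716·2970) ≈ 0.8769.

β ≈ 0.8769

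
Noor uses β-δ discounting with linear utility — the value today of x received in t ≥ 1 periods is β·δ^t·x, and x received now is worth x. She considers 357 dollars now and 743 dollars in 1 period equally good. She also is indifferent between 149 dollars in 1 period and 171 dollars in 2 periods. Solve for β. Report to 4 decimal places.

β ≈ 0.5514

Both payoffs in the second observation are in the future, so β drops out: δ^1·149 = δ^2·171 ⇒ δ = 149/171 = 0.87135.
Substituting δ into 357 = β·δ·743: β = 357/(647.409) ≈ 0.5514.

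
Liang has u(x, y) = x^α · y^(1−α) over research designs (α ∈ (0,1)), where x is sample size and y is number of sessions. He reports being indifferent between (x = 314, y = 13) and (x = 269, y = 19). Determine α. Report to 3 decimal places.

The Cobb–Douglas utilities coincide, so 314^α·13^(1−α) = 269^α·19^(1−α).
(314/269)^α = (19/13)^(1−α); take logs: α·ln(314/269) = (1−α)·ln(19/13), i.e. α·0.154682 = (1−α)·0.379490.
With A = 0.154682 and B = 0.379490: α·A = (1−α)·B, so α = B/(A+B) = 0.379490/0.534172 ≈ 0.710.

α ≈ 0.710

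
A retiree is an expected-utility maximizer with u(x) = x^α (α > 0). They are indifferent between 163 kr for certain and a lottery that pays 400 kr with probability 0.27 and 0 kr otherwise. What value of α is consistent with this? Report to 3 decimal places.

α ≈ 1.459

Since u(0) = 0, the lottery's EU is 0.27·400^α.
Setting u(163) equal to that: 163^α = 0.27·400^α ⇒ (163/400)^α = 0.27.
Take logs: α = ln 0.27 / ln(163/400) ≈ 1.45852.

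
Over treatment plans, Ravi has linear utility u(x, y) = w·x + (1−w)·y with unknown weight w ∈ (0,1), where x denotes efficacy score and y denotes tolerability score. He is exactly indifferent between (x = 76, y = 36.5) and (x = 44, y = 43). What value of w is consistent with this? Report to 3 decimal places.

w = 0.169

Indifference: w·76 + (1−w)·36.5 = w·44 + (1−w)·43.
Rearranging, 32·w − 6.5·(1−w) = 0.
So w/(1−w) = 6.5/32 = 0.2031, giving w = 6.5/(32+6.5) = 0.169.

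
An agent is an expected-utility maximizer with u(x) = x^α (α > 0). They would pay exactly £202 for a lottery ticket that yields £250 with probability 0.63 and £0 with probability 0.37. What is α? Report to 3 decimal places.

The lottery's expected utility is 0.63·u(250) + 0.37·u(0) = 0.63·250^α (since u(0) = 0 for α > 0).
Indifference: 202^α = 0.63·250^α, so (202/250)^α = 0.63.
Take logs: α = ln 0.63 / ln(202/250) ≈ 2.16721.

α ≈ 2.167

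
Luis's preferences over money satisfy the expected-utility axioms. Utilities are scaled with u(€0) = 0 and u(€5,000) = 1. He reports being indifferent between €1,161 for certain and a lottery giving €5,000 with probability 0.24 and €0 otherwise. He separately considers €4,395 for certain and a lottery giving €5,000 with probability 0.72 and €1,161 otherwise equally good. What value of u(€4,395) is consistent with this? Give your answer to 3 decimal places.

First, u(€1,161) = 0.24·u(€5,000) + 0.76·u(€0) = 0.24.
Chaining: u(€4,395) = 0.72·1.00 + 0.28·0.24 = 0.7872.

0.787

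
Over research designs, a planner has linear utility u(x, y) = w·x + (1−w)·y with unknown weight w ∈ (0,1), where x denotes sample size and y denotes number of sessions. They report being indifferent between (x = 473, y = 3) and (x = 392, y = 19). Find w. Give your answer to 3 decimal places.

u(473,3) = u(392,19) means w·473 + (1−w)·3 = w·392 + (1−w)·19.
Collecting terms: w·81 = (1−w)·16.
So w/(1−w) = 16/81 = 0.1975, giving w = 16/(81+16) = 0.165.

w = 0.165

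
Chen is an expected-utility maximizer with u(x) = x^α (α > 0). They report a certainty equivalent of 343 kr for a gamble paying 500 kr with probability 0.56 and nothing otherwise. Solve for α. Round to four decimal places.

Since u(0) = 0, the lottery's EU is 0.56·500^α.
Equating: 343^α = 0.56·500^α, i.e. 0.6860^α = 0.56.
Taking logs: α·ln(343/500) = ln(0.56), so α = -0.5798185 / -0.3768777 ≈ 1.5385.

α ≈ 1.5385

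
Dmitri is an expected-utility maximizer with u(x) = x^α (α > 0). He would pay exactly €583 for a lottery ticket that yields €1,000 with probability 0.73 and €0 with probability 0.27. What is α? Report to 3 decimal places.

α ≈ 0.583

EU(lottery) = 0.73·1000^α + 0.27·0 = 0.73·1000^α.
Indifference: 583^α = 0.73·1000^α, so (583/1000)^α = 0.73.
α = ln(0.73) / ln(583/1000) = -0.314711/-0.539568 ≈ 0.583.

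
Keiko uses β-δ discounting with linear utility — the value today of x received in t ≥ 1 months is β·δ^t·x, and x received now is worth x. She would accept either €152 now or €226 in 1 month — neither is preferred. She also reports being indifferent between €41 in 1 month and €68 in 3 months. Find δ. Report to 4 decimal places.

δ ≈ 0.7765

The second indifference involves only future payoffs, so β cancels: β·δ^1·41 = β·δ^3·68, giving δ^2 = 41/68 = 0.60294, so δ = 0.77649.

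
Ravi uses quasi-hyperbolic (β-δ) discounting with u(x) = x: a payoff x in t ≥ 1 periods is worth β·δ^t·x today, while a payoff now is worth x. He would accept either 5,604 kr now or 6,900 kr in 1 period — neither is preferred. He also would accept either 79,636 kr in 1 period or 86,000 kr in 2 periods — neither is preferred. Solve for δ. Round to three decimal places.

From the later pair, β·δ^1·79636 = β·δ^2·86000; dividing through, δ = 79636/86000 = 0.92600.

δ ≈ 0.926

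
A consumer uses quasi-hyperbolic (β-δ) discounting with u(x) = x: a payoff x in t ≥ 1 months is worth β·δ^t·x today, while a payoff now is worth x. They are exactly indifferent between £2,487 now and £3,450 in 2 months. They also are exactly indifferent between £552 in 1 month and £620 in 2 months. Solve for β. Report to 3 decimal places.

β ≈ 0.909

Both payoffs in the second observation are in the future, so β drops out: δ^1·552 = δ^2·620 ⇒ δ = 552/620 = 0.89032.
The first indifference: 2487 = β·δ^2·3450, so β = 2487/(δ^2·3450) = 2487/(0.79267·3450) ≈ 0.909.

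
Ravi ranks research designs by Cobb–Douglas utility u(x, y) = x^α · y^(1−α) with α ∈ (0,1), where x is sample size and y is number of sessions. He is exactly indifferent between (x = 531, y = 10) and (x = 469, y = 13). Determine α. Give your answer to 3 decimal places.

The Cobb–Douglas utilities coincide, so 531^α·10^(1−α) = 469^α·13^(1−α).
(531/469)^α = (13/10)^(1−α); take logs: α·ln(531/469) = (1−α)·ln(13/10), i.e. α·0.124159 = (1−α)·0.262364.
So α/(1−α) = (0.262364)/(0.124159) = 2.113129, and α = 2.113129/3.113129 ≈ 0.679.

α ≈ 0.679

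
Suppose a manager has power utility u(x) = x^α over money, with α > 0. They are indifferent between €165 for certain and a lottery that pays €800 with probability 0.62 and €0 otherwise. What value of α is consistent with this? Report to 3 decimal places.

The lottery's expected utility is 0.62·u(800) + 0.38·u(0) = 0.62·800^α (since u(0) = 0 for α > 0).
Indifference: 165^α = 0.62·800^α, so (165/800)^α = 0.62.
Taking logs: α·ln(165/800) = ln(0.62), so α = -0.478036 / -1.578666 ≈ 0.303.

α ≈ 0.303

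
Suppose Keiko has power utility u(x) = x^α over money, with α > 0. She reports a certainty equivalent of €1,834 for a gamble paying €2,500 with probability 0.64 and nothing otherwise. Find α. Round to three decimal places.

The lottery's expected utility is 0.64·u(2500) + 0.36·u(0) = 0.64·2500^α (since u(0) = 0 for α > 0).
Indifference: 1834^α = 0.64·2500^α, so (1834/2500)^α = 0.64.
Take logs: α = ln 0.64 / ln(1834/2500) ≈ 1.44061.

α ≈ 1.441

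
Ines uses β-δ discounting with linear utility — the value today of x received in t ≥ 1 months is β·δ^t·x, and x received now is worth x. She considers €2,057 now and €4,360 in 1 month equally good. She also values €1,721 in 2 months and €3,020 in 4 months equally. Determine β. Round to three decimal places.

Both payoffs in the second observation are in the future, so β drops out: δ^2·1721 = δ^4·3020 ⇒ δ^2 = 1721/3020 = 0.56987, so δ = 0.75490.
Now use the now-vs-future pair: 2057 = β·δ·4360 gives β = 2057/(0.75490·4360) ≈ 0.625.

β ≈ 0.625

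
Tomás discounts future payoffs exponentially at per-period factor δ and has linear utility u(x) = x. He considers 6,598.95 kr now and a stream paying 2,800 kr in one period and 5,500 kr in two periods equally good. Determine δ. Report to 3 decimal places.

The stream is worth 2800δ + 5500δ² today, so 2800δ + 5500δ² = 6598.95.
Rearranged: 5500δ² + 2800δ − 6598.95 = 0.
The positive root is δ = [−2800 + √(2800² + 4·5500·6598.95)] / (2·5500) = (−2800 + 12370.000)/11000 ≈ 0.870.

δ ≈ 0.870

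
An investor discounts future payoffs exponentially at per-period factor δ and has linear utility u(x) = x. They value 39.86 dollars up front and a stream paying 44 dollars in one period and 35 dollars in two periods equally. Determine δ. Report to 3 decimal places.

δ ≈ 0.610

Equating present values: 39.86 = 44δ + 35δ².
That is, 35δ² + 44δ − 39.86 = 0, a quadratic in δ.
The positive root is δ = [−44 + √(44² + 4·35·39.86)] / (2·35) = (−44 + 86.697)/70 ≈ 0.610.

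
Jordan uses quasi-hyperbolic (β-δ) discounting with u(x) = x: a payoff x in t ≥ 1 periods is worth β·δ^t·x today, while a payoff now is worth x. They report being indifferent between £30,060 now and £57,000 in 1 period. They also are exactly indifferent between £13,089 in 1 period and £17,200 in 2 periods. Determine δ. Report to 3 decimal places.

Both payoffs in the second observation are in the future, so β drops out: δ^1·13089 = δ^2·17200 ⇒ δ = 13089/17200 = 0.76099.

δ ≈ 0.761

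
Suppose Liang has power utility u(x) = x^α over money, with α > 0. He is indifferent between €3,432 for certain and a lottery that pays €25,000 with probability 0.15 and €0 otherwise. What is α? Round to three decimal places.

Since u(0) = 0, the lottery's EU is 0.15·25000^α.
Setting u(3432) equal to that: 3432^α = 0.15·25000^α ⇒ (3432/25000)^α = 0.15.
α = ln(0.15) / ln(3432/25000) = -1.897120/-1.985733 ≈ 0.955.

α ≈ 0.955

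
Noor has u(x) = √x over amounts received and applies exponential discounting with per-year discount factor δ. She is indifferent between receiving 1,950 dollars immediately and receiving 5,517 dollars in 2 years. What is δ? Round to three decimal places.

Indifference means u(1950) = δ^2 · u(5517), so δ^2 = u(1950)/u(5517).
Since u(x) = √x, δ^2 = √(1950/5517) = 0.59452.
Hence δ = (0.59452)^(1/2) = 0.77105.

δ ≈ 0.771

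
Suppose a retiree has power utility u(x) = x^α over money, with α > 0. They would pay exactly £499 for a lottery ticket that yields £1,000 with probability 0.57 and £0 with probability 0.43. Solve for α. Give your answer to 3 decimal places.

α ≈ 0.809

EU(lottery) = 0.57·1000^α + 0.43·0 = 0.57·1000^α.
Equating: 499^α = 0.57·1000^α, i.e. 0.4990^α = 0.57.
Taking logs: α·ln(499/1000) = ln(0.57), so α = -0.562119 / -0.695149 ≈ 0.809.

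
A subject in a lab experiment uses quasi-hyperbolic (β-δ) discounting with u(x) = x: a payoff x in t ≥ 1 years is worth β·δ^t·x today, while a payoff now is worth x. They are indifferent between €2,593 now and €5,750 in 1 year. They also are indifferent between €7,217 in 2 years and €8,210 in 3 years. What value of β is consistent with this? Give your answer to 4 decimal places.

β ≈ 0.5130

From the later pair, β·δ^2·7217 = β·δ^3·8210; dividing through, δ = 7217/8210 = 0.87905.
The first indifference: 2593 = β·δ·5750, so β = 2593/(δ·5750) = 2593/(0.87905·5750) ≈ 0.5130.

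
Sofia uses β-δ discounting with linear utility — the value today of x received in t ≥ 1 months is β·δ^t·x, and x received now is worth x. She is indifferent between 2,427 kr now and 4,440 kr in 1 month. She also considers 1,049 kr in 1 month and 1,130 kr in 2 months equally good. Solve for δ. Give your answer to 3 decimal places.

From the later pair, β·δ^1·1049 = β·δ^2·1130; dividing through, δ = 1049/1130 = 0.92832.

δ ≈ 0.928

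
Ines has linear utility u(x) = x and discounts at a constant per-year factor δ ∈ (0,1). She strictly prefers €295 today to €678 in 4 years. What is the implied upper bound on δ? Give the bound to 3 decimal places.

δ < 0.812

Under u(x) = x this choice says 295 > δ^4·678.
So δ^4 < 295/678 = 0.43510; taking the 4th root of both positive sides preserves the inequality.
δ < 0.43510^(1/4) = 0.812.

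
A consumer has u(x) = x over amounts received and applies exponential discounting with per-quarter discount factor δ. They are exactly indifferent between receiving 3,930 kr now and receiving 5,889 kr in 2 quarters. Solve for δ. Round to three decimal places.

δ ≈ 0.817

Indifference means u(3930) = δ^2 · u(5889), so δ^2 = u(3930)/u(5889).
With u(x) = x: δ^2 = 3930/5889 = 0.66735.
Hence δ = (0.66735)^(1/2) = 0.81691.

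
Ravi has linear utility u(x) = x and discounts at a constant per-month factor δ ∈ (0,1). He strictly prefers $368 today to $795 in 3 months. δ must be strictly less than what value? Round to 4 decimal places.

The preference means 368 > δ^3·795.
Hence δ^3 < 368/795 = 0.46289, and x ↦ x^(1/3) is increasing on (0,∞).
δ < 0.46289^(1/3) = 0.7736.

δ < 0.7736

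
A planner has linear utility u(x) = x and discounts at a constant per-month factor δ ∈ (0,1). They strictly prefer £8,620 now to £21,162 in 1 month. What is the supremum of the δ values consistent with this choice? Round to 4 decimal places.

Under u(x) = x this choice says 8620 > δ·21162.
Dividing through by 21162 gives δ < 0.40733.

δ < 0.4073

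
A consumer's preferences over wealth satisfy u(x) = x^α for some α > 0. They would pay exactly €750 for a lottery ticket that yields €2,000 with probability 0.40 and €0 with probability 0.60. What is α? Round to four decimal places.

Since u(0) = 0, the lottery's EU is 0.40·2000^α.
Setting u(750) equal to that: 750^α = 0.40·2000^α ⇒ (750/2000)^α = 0.40.
Taking logs: α·ln(750/2000) = ln(0.40), so α = -0.9162907 / -0.9808293 ≈ 0.9342.

α ≈ 0.9342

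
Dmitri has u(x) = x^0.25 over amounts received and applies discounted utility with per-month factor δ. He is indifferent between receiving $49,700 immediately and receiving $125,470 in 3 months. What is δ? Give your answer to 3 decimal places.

Indifference means u(49700) = δ^3 · u(125470), so δ^3 = u(49700)/u(125470).
Since u(x) = x^0.25, δ^3 = (49700/125470)^0.25 = 0.39611^0.25 = 0.79333.
So δ = 0.79333^(1/3) ≈ 0.926.

δ ≈ 0.926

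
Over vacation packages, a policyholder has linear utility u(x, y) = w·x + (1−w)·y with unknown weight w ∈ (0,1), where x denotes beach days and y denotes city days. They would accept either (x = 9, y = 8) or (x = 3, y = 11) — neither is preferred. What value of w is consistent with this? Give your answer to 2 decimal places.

Indifference: w·9 + (1−w)·8 = w·3 + (1−w)·11.
w·(9−3) = (1−w)·(11−8), i.e. w·6 = (1−w)·3.
So w/(1−w) = 3/6 = 0.5000, giving w = 3/(6+3) = 0.33.

w = 0.33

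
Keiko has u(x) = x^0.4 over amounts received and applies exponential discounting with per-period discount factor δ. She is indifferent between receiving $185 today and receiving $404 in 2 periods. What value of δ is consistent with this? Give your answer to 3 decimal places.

Equating discounted utilities: u(185) = δ^2·u(404) ⇒ δ^2 = u(185)/u(404).
Since u(x) = x^0.4, δ^2 = (185/404)^0.4 = 0.45792^0.4 = 0.73167.
Hence δ = (0.73167)^(1/2) = 0.85538.

δ ≈ 0.855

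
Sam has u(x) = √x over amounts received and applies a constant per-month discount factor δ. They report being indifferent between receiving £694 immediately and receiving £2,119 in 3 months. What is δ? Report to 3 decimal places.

Equating discounted utilities: u(694) = δ^3·u(2119) ⇒ δ^3 = u(694)/u(2119).
With u(x) = √x: δ^3 = √694/√2119 = √(694/2119) = 0.57229.
So δ = 0.57229^(1/3) ≈ 0.830.

δ ≈ 0.830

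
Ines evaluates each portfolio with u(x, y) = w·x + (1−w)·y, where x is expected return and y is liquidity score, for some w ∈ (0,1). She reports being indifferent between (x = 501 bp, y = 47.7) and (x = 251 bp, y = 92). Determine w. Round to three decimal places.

u(501,47.7) = u(251,92) means w·501 + (1−w)·47.7 = w·251 + (1−w)·92.
w·(501−251) = (1−w)·(92−47.7), i.e. w·250 = (1−w)·44.3.
The marginal rate of substitution is 44.3/250, so w = 44.3/(250+44.3) = 0.151.

w = 0.151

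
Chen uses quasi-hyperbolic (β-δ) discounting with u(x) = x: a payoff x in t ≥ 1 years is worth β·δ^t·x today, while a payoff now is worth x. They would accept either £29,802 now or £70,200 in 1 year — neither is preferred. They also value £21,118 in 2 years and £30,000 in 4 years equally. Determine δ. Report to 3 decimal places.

From the later pair, β·δ^2·21118 = β·δ^4·30000; dividing through, δ^2 = 21118/30000 = 0.70393, so δ = 0.83901.

δ ≈ 0.839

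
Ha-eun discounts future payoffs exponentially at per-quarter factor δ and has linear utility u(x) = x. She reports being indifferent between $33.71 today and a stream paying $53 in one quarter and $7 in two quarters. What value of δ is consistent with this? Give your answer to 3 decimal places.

δ ≈ 0.590

The stream is worth 53δ + 7δ² today, so 53δ + 7δ² = 33.71.
Rearranged: 7δ² + 53δ − 33.71 = 0.
δ = (−53 + √(53² + 4·7·33.71)) / (2·7) = (−53 + √3752.88) / 14 ≈ 0.590.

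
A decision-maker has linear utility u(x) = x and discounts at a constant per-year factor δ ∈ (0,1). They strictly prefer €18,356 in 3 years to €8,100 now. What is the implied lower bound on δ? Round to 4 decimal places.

Under u(x) = x this choice says 8100 < δ^3·18356.
Dividing by 18356: δ^3 > 0.44127. Both sides are positive, so the cube root keeps the direction.
δ > (8100/18356)^(1/3) ≈ 0.7613.

δ > 0.7613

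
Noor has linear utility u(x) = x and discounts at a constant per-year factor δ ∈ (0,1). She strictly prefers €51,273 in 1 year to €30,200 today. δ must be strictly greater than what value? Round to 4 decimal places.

Under u(x) = x this choice says 30200 < δ·51273.
Dividing through by 51273 gives δ > 0.58900.

δ > 0.5890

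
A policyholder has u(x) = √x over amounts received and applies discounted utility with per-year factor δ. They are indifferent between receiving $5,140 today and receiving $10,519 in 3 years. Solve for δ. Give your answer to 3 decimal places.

δ ≈ 0.887

The payoff in 3 years is discounted by δ^3, so u(5140) = δ^3·u(10519) and δ^3 = u(5140)/u(10519).
Since u(x) = √x, δ^3 = √(5140/10519) = 0.69903.
So δ = 0.69903^(1/3) ≈ 0.887.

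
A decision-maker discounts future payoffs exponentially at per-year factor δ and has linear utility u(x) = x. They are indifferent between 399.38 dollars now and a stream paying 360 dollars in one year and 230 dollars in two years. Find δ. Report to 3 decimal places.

δ ≈ 0.750

Equating present values: 399.38 = 360δ + 230δ².
That is, 230δ² + 360δ − 399.38 = 0, a quadratic in δ.
The positive root is δ = [−360 + √(360² + 4·230·399.38)] / (2·230) = (−360 + 705.003)/460 ≈ 0.750.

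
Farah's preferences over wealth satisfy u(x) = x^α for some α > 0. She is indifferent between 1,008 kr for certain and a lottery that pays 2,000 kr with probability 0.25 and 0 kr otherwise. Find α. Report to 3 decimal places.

α ≈ 2.023

EU(lottery) = 0.25·2000^α + 0.75·0 = 0.25·2000^α.
Equating: 1008^α = 0.25·2000^α, i.e. 0.5040^α = 0.25.
Take logs: α = ln 0.25 / ln(1008/2000) ≈ 2.02326.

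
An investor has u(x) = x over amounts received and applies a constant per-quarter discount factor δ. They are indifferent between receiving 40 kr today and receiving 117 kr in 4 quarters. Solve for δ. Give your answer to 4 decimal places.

δ ≈ 0.7647

The payoff in 4 quarters is discounted by δ^4, so u(40) = δ^4·u(117) and δ^4 = u(40)/u(117).
With u(x) = x: δ^4 = 40/117 = 0.34188.
So δ = 0.34188^(1/4) ≈ 0.7647.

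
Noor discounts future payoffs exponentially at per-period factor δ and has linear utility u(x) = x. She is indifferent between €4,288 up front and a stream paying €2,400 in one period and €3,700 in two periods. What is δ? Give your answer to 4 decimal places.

Equating present values: 4288 = 2400δ + 3700δ².
Rearranged: 3700δ² + 2400δ − 4288 = 0.
The positive root is δ = [−2400 + √(2400² + 4·3700·4288)] / (2·3700) = (−2400 + 8320.000)/7400 ≈ 0.8000.

δ ≈ 0.8000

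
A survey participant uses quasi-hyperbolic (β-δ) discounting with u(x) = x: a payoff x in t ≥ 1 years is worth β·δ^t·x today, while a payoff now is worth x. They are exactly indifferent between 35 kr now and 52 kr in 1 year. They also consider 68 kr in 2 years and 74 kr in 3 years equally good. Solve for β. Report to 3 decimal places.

β ≈ 0.732

Both payoffs in the second observation are in the future, so β drops out: δ^2·68 = δ^3·74 ⇒ δ = 68/74 = 0.91892.
Substituting δ into 35 = β·δ·52: β = 35/(47.784) ≈ 0.732.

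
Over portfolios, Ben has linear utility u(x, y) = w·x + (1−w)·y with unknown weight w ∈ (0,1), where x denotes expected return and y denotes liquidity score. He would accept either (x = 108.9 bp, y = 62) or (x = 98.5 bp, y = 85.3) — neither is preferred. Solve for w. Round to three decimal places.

w = 0.691

Indifference: w·108.9 + (1−w)·62 = w·98.5 + (1−w)·85.3.
w·(108.9−98.5) = (1−w)·(85.3−62), i.e. w·10.4 = (1−w)·23.3.
The marginal rate of substitution is 23.3/10.4, so w = 23.3/(10.4+23.3) = 0.691.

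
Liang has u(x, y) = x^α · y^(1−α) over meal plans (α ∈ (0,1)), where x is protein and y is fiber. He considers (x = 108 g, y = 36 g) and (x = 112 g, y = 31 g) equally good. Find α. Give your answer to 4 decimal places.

Indifference: 108^α · 36^(1−α) = 112^α · 31^(1−α).
Rearrange to (108/112)^α = (31/36)^(1−α) and take logs: α·-0.0363676 = (1−α)·-0.1495317.
Thus α·(-0.1858993) = -0.1495317, so α = -0.1495317/-0.1858993 ≈ 0.8044.

α ≈ 0.8044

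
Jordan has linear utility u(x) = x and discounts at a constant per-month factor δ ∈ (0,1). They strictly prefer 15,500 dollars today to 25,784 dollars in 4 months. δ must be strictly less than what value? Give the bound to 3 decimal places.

δ < 0.881

Comparing present values: 15500 > δ^4·25784.
Dividing by 25784: δ^4 < 0.60115. Both sides are positive, so the 4th root keeps the direction.
δ < 0.60115^(1/4) = 0.881.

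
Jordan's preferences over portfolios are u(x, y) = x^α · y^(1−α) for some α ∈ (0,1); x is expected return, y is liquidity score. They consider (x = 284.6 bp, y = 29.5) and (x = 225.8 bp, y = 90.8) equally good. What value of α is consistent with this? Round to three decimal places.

α ≈ 0.829

Indifference: 284.6^α · 29.5^(1−α) = 225.8^α · 90.8^(1−α).
(284.6/225.8)^α = (90.8/29.5)^(1−α); take logs: α·ln(284.6/225.8) = (1−α)·ln(90.8/29.5), i.e. α·0.231435 = (1−α)·1.124269.
So α/(1−α) = (1.124269)/(0.231435) = 4.857818, and α = 4.857818/5.857818 ≈ 0.829.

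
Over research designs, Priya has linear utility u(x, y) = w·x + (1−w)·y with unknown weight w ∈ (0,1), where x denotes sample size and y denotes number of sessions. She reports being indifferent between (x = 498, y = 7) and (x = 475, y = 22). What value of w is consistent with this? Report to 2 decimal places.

Indifference: w·498 + (1−w)·7 = w·475 + (1−w)·22.
Rearranging, 23·w − 15·(1−w) = 0.
The marginal rate of substitution is 15/23, so w = 15/(23+15) = 0.39.

w = 0.39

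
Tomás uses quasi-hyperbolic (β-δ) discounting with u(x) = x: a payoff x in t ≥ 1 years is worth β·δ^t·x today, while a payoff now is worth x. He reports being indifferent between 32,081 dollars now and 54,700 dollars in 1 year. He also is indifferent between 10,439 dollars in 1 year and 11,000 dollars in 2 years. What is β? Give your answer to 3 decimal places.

β ≈ 0.618

The second indifference involves only future payoffs, so β cancels: β·δ^1·10439 = β·δ^2·11000, giving δ = 10439/11000 = 0.94900.
The first indifference: 32081 = β·δ·54700, so β = 32081/(δ·54700) = 32081/(0.94900·54700) ≈ 0.618.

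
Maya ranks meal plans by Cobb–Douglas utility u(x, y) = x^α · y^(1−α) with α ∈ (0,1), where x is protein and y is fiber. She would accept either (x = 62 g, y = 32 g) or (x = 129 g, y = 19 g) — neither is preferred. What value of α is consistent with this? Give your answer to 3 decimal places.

α ≈ 0.416

The Cobb–Douglas utilities coincide, so 62^α·32^(1−α) = 129^α·19^(1−α).
(62/129)^α = (19/32)^(1−α); take logs: α·ln(62/129) = (1−α)·ln(19/32), i.e. α·-0.732678 = (1−α)·-0.521297.
So α/(1−α) = (-0.521297)/(-0.732678) = 0.711495, and α = 0.711495/1.711495 ≈ 0.416.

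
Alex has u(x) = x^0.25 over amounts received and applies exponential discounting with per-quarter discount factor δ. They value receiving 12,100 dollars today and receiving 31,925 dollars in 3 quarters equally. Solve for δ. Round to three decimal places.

δ ≈ 0.922

The payoff in 3 quarters is discounted by δ^3, so u(12100) = δ^3·u(31925) and δ^3 = u(12100)/u(31925).
Since u(x) = x^0.25, δ^3 = (12100/31925)^0.25 = 0.37901^0.25 = 0.78463.
Hence δ = (0.78463)^(1/3) = 0.92233.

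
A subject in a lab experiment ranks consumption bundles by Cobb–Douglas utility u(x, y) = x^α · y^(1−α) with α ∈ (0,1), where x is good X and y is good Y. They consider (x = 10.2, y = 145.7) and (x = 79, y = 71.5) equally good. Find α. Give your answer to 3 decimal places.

Indifference: 10.2^α · 145.7^(1−α) = 79^α · 71.5^(1−α).
Taking logs: α·ln 10.2 + (1−α)·ln 145.7 = α·ln 79 + (1−α)·ln 71.5, i.e. α·-2.047060 = (1−α)·-0.711852.
So α/(1−α) = (-0.711852)/(-2.047060) = 0.347744, and α = 0.347744/1.347744 ≈ 0.258.

α ≈ 0.258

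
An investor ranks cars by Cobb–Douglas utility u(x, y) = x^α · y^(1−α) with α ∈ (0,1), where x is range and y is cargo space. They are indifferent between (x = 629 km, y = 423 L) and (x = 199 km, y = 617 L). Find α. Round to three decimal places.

α ≈ 0.247

The Cobb–Douglas utilities coincide, so 629^α·423^(1−α) = 199^α·617^(1−α).
Rearrange to (629/199)^α = (617/423)^(1−α) and take logs: α·1.150826 = (1−α)·0.377497.
With A = 1.150826 and B = 0.377497: α·A = (1−α)·B, so α = B/(A+B) = 0.377497/1.528323 ≈ 0.247.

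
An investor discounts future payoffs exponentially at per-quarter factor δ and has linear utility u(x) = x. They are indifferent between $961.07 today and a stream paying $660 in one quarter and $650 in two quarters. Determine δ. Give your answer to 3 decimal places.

Equating present values: 961.07 = 660δ + 650δ².
So 650δ² + 660δ − 961.07 = 0.
By the quadratic formula (taking the positive root), δ = (−660 + √2934382.00) / 1300 ≈ 0.810.

δ ≈ 0.810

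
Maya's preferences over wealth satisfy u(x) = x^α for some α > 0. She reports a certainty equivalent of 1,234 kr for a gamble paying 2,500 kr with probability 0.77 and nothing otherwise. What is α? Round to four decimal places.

The lottery's expected utility is 0.77·u(2500) + 0.23·u(0) = 0.77·2500^α (since u(0) = 0 for α > 0).
Equating: 1234^α = 0.77·2500^α, i.e. 0.4936^α = 0.77.
Take logs: α = ln 0.77 / ln(1234/2500) ≈ 0.370189.

α ≈ 0.3702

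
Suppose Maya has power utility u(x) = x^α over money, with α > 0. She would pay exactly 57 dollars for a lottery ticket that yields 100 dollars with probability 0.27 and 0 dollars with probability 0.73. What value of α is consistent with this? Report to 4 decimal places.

The lottery's expected utility is 0.27·u(100) + 0.73·u(0) = 0.27·100^α (since u(0) = 0 for α > 0).
Indifference: 57^α = 0.27·100^α, so (57/100)^α = 0.27.
Take logs: α = ln 0.27 / ln(57/100) ≈ 2.329282.

α ≈ 2.3293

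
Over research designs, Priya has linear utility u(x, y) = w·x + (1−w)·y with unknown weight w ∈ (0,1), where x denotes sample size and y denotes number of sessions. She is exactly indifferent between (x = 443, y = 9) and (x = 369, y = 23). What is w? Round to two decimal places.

Equating utilities: w·443 + (1−w)·9 = w·369 + (1−w)·23.
Rearranging, 74·w − 14·(1−w) = 0.
So w/(1−w) = 14/74 = 0.1892, giving w = 14/(74+14) = 0.16.

w = 0.16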